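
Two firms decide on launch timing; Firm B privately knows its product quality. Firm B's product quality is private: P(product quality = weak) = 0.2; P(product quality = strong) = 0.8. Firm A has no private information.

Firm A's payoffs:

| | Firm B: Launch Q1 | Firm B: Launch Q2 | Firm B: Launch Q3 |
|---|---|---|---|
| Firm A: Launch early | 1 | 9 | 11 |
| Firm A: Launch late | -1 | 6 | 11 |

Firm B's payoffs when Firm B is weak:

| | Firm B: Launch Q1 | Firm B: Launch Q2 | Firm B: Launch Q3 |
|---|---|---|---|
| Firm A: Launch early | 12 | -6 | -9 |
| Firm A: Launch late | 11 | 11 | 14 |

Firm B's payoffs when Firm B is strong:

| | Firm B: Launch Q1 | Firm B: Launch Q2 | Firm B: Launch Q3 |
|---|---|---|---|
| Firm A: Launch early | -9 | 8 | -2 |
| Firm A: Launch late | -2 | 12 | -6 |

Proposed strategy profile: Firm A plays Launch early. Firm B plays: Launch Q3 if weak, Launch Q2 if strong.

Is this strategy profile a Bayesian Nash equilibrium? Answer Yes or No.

No

Firm A plays Launch early: E[Launch early] = 0.2·(11) + 0.8·(9) = 9.4; E[Launch late] = 7. Best-responding. ✓
Firm B (product quality weak), facing Launch early: Launch Q1 gives 12, Launch Q2 gives -6, Launch Q3 gives -9. Proposed Launch Q3 is not best — profitable deviation exists. ✗
Firm B (product quality strong), facing Launch early: Launch Q1 gives -9, Launch Q2 gives 8, Launch Q3 gives -2. Proposed Launch Q2 is best. ✓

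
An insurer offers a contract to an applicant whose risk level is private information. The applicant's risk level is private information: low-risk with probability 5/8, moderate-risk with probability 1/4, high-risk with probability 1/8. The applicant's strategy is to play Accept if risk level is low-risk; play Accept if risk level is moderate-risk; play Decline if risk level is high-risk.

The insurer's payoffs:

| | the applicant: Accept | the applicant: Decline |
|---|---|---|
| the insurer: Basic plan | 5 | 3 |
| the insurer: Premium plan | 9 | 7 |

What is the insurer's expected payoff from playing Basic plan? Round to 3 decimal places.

4.750

E[Basic plan] = 5/8·5 + 1/4·5 + 1/8·3 = 25/8 + 5/4 + 3/8 = 19/4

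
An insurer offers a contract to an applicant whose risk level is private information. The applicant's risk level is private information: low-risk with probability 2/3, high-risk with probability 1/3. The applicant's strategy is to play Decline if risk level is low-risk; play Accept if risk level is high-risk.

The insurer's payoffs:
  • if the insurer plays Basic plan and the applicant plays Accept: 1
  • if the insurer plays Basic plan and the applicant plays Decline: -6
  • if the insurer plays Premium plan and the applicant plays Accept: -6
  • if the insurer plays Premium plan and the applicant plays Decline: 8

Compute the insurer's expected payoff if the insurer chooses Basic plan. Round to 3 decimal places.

E[Basic plan] = 2/3·(-6) + 1/3·1 = (-4) + 1/3 = -11/3

-3.667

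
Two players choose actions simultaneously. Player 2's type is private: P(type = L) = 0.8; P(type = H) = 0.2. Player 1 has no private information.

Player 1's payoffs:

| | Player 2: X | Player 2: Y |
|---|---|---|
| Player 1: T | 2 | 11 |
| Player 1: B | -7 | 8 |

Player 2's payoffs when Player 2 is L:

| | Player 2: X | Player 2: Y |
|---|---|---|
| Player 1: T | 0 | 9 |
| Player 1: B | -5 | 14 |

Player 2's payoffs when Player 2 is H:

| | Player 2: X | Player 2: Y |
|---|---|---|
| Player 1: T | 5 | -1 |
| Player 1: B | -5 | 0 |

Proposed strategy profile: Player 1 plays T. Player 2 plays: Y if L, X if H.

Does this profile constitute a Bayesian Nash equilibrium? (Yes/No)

Yes

Player 1 plays T: E[T] = 0.8·(11) + 0.2·(2) = 9.2; E[B] = 5. Best-responding. ✓
Player 2 (type L), facing T: X gives 0, Y gives 9. Proposed Y is best. ✓
Player 2 (type H), facing T: X gives 5, Y gives -1. Proposed X is best. ✓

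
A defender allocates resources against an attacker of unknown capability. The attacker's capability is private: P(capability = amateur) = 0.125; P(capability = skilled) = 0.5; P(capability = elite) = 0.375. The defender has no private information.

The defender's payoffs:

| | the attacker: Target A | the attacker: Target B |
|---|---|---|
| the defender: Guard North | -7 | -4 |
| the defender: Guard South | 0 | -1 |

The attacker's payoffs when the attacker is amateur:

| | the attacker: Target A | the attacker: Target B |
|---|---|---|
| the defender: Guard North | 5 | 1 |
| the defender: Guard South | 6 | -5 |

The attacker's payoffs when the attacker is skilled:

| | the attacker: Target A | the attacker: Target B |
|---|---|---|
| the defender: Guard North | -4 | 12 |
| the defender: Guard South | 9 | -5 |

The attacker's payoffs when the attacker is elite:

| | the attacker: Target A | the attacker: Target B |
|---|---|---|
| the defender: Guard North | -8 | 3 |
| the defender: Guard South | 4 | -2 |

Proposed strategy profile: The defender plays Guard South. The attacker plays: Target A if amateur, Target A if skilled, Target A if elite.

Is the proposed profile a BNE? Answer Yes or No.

A profile is a BNE iff every type of every player is best-responding given beliefs about the other side.
The defender plays Guard South: E[Guard South] = 0.125·(0) + 0.5·(0) + 0.375·(0) = 0; E[Guard North] = -7. Best-responding. ✓
The attacker (capability amateur), facing Guard South: Target A gives 6, Target B gives -5. Proposed Target A is best. ✓
The attacker (capability skilled), facing Guard South: Target A gives 9, Target B gives -5. Proposed Target A is best. ✓
The attacker (capability elite), facing Guard South: Target A gives 4, Target B gives -2. Proposed Target A is best. ✓

Yes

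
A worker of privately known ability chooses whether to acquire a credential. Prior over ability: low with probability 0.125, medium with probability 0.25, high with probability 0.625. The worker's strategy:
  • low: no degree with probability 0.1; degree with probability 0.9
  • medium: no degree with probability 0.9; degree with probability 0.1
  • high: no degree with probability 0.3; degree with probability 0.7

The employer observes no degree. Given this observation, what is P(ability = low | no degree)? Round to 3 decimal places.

P(no degree) = 0.125·0.1 + 0.25·0.9 + 0.625·0.3 = 0.425
P(low | no degree) = (0.125·0.1) / 0.425 = 0.0125 / 0.425 = 0.0294118

0.029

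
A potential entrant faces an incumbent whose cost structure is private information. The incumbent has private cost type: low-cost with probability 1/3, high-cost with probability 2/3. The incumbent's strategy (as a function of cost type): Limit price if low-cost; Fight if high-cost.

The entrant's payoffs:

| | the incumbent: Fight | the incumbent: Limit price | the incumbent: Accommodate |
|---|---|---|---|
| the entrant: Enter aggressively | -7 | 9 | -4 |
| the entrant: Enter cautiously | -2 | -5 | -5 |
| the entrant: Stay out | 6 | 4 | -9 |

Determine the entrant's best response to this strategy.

Stay out

E[Enter aggressively] = 1/3·(9) + 2/3·(-7) = -5/3
E[Enter cautiously] = 1/3·(-5) + 2/3·(-2) = -3
E[Stay out] = 1/3·(4) + 2/3·(6) = 16/3
Best response: Stay out (16/3 is the largest).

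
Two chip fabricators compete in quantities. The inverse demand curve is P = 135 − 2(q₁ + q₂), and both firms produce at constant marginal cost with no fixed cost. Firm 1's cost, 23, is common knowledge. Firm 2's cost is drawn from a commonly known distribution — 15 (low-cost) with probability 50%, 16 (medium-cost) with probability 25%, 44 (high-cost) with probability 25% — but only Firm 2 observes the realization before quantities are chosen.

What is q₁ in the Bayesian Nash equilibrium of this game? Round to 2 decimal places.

18.58

Type-c best response for Firm 2: q₂(c) = (135 − c)/4 − q₁/2.
Firm 1 maximizes expected profit; its first-order condition is 135 − 4q₁ − 2E[q₂] − 23 = 0.
Substituting E[q₂] and solving: E[c₂] = 22.5, so q₁ = (135 − 2·23 + 22.5)/6 = 18.5833.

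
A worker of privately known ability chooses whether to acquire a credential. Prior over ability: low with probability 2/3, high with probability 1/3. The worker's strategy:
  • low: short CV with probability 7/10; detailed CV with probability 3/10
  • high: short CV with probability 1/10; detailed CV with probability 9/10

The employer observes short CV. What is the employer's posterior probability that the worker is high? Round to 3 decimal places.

0.067

P(short CV) = (2/3)·(7/10) + (1/3)·(1/10) = 1/2
P(high | short CV) = ((1/3)·(1/10)) / (1/2) = (1/30) / (1/2) = 1/15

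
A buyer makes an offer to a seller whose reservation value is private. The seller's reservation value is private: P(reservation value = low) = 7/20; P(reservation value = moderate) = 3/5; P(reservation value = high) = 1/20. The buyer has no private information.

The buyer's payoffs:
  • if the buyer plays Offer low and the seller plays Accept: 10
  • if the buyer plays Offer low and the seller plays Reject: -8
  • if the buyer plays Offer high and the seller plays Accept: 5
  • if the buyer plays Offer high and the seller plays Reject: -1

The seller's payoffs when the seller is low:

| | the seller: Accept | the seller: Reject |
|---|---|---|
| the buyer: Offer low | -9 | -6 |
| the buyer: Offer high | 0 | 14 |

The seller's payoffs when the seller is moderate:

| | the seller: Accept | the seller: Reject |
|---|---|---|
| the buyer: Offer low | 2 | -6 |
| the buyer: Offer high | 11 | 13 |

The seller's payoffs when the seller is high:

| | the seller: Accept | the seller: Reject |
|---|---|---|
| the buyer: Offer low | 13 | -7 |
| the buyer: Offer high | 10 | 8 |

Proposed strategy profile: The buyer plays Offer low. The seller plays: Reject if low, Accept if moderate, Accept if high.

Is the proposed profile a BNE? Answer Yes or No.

Yes

The buyer plays Offer low: E[Offer low] = 7/20·(-8) + 3/5·(10) + 1/20·(10) = 37/10; E[Offer high] = 29/10. Best-responding. ✓
The seller (reservation value low), facing Offer low: Accept gives -9, Reject gives -6. Proposed Reject is best. ✓
The seller (reservation value moderate), facing Offer low: Accept gives 2, Reject gives -6. Proposed Accept is best. ✓
The seller (reservation value high), facing Offer low: Accept gives 13, Reject gives -7. Proposed Accept is best. ✓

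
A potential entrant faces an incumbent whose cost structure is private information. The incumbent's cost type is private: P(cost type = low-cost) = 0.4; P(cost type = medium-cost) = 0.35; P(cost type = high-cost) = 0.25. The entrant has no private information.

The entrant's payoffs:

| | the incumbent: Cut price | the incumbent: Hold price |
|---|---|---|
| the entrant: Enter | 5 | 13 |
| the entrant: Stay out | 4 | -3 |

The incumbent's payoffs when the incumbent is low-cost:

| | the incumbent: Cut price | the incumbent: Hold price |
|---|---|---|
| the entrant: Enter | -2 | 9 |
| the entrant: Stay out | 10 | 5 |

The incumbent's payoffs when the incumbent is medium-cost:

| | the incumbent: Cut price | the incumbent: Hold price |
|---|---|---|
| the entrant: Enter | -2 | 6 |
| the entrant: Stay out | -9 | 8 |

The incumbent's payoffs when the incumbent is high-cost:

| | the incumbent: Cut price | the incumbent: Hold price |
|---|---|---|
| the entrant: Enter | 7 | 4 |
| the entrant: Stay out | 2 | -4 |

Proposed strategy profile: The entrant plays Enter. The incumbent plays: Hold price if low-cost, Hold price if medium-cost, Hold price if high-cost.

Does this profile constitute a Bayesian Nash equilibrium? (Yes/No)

No

A profile is a BNE iff every type of every player is best-responding given beliefs about the other side.
The entrant plays Enter: E[Enter] = 0.4·(13) + 0.35·(13) + 0.25·(13) = 13; E[Stay out] = -3. Best-responding. ✓
The incumbent (cost type low-cost), facing Enter: Cut price gives -2, Hold price gives 9. Proposed Hold price is best. ✓
The incumbent (cost type medium-cost), facing Enter: Cut price gives -2, Hold price gives 6. Proposed Hold price is best. ✓
The incumbent (cost type high-cost), facing Enter: Cut price gives 7, Hold price gives 4. Proposed Hold price is not best — profitable deviation exists. ✗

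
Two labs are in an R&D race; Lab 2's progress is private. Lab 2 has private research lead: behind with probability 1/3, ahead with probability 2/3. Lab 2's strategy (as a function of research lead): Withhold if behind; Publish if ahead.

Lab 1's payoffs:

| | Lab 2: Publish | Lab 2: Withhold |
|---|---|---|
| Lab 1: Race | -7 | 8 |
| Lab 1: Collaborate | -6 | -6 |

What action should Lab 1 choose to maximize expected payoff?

Compute Lab 1's expected payoff for each action, taking the expectation over Lab 2's type.
E[Race] = 1/3·(8) + 2/3·(-7) = -2
E[Collaborate] = 1/3·(-6) + 2/3·(-6) = -6
Best response: Race (-2 is the largest).

Race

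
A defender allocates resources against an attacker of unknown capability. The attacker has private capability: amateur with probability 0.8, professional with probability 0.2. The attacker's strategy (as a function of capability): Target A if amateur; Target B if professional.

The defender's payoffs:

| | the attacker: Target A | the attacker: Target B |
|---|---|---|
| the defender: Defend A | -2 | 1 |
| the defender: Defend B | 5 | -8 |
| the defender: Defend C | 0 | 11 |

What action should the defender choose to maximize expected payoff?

E[Defend A] = 0.8·(-2) + 0.2·(1) = -1.4
E[Defend B] = 0.8·(5) + 0.2·(-8) = 2.4
E[Defend C] = 0.8·(0) + 0.2·(11) = 2.2
Best response: Defend B (2.4 is the largest).

Defend B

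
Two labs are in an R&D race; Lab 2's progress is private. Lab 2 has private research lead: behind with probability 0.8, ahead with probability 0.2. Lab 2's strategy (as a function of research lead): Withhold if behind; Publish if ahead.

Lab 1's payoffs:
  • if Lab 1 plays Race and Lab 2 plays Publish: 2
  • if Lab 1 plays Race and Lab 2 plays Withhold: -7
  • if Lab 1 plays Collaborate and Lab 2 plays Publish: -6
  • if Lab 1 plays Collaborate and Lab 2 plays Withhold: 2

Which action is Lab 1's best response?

Collaborate

Compute Lab 1's expected payoff for each action, taking the expectation over Lab 2's type.
E[Race] = 0.8·(-7) + 0.2·(2) = -5.2
E[Collaborate] = 0.8·(2) + 0.2·(-6) = 0.4
Best response: Collaborate (0.4 is the largest).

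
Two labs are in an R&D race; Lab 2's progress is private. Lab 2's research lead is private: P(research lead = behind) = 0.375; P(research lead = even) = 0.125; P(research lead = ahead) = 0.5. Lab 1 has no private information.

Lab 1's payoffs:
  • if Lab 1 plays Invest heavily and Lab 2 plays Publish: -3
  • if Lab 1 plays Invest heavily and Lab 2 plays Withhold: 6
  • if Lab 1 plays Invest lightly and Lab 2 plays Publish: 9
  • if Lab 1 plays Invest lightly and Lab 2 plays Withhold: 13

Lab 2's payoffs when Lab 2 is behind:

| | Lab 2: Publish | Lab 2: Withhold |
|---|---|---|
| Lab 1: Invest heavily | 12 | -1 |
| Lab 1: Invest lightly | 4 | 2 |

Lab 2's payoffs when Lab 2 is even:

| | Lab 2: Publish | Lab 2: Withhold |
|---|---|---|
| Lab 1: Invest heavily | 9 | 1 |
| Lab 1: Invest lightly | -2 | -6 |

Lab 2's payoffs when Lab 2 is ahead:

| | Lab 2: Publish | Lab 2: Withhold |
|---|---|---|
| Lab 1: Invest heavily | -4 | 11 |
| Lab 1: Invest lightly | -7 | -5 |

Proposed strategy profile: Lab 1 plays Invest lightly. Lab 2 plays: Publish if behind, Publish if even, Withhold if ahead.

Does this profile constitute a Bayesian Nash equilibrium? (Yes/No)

Yes

A profile is a BNE iff every type of every player is best-responding given beliefs about the other side.
Lab 1 plays Invest lightly: E[Invest lightly] = 0.375·(9) + 0.125·(9) + 0.5·(13) = 11; E[Invest heavily] = 1.5. Best-responding. ✓
Lab 2 (research lead behind), facing Invest lightly: Publish gives 4, Withhold gives 2. Proposed Publish is best. ✓
Lab 2 (research lead even), facing Invest lightly: Publish gives -2, Withhold gives -6. Proposed Publish is best. ✓
Lab 2 (research lead ahead), facing Invest lightly: Publish gives -7, Withhold gives -5. Proposed Withhold is best. ✓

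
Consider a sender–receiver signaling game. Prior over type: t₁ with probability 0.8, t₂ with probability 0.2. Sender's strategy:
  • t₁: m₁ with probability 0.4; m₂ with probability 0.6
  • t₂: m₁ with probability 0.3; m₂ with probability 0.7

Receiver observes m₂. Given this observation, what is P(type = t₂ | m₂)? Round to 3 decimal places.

P(m₂) = 0.8·0.6 + 0.2·0.7 = 0.62
P(t₂ | m₂) = (0.2·0.7) / 0.62 = 0.14 / 0.62 = 0.225806

0.226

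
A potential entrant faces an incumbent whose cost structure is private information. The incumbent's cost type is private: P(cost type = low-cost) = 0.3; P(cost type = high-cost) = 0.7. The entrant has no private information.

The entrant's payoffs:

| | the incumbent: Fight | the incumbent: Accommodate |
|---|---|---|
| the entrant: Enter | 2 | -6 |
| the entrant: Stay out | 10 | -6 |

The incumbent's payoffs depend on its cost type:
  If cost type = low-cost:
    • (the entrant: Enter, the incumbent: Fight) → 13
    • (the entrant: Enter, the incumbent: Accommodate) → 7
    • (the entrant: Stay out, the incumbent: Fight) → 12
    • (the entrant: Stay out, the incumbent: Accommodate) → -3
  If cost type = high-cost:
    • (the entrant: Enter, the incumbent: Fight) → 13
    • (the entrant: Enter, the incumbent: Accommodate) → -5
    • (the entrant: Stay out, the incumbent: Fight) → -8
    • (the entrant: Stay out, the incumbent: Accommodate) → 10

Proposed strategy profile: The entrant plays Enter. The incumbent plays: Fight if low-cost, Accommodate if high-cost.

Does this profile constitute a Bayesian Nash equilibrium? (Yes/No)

The entrant plays Enter: E[Enter] = 0.3·(2) + 0.7·(-6) = -3.6; E[Stay out] = -1.2. Not best-responding. ✗
The incumbent (cost type low-cost), facing Enter: Fight gives 13, Accommodate gives 7. Proposed Fight is best. ✓
The incumbent (cost type high-cost), facing Enter: Fight gives 13, Accommodate gives -5. Proposed Accommodate is not best — profitable deviation exists. ✗

No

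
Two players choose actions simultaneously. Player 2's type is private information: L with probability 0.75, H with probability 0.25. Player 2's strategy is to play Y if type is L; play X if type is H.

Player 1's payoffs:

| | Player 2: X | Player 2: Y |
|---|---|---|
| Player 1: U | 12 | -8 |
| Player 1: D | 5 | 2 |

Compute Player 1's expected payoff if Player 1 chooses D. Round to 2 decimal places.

2.75

E[D] = 0.75·2 + 0.25·5 = 1.5 + 1.25 = 2.75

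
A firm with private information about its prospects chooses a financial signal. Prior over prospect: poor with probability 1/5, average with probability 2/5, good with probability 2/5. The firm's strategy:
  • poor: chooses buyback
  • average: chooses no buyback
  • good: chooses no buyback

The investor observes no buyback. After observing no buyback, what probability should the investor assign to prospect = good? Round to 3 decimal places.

Apply Bayes' rule using the sender's strategy as the likelihood.
P(no buyback) = (1/5)·0 + (2/5)·1 + (2/5)·1 = 4/5
P(good | no buyback) = ((2/5)·1) / (4/5) = (2/5) / (4/5) = 1/2

0.500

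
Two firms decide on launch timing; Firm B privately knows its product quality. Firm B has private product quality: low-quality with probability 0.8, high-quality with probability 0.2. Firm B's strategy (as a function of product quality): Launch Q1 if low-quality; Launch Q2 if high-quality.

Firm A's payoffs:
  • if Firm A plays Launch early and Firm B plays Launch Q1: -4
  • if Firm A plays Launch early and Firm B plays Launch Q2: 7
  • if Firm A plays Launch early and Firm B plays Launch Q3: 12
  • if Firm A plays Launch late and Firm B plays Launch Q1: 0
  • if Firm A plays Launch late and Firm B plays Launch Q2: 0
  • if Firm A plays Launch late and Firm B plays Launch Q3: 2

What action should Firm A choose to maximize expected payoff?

Launch late

Compute Firm A's expected payoff for each action, taking the expectation over Firm B's type.
E[Launch early] = 0.8·(-4) + 0.2·(7) = -1.8
E[Launch late] = 0.8·(0) + 0.2·(0) = 0
Best response: Launch late (0 is the largest).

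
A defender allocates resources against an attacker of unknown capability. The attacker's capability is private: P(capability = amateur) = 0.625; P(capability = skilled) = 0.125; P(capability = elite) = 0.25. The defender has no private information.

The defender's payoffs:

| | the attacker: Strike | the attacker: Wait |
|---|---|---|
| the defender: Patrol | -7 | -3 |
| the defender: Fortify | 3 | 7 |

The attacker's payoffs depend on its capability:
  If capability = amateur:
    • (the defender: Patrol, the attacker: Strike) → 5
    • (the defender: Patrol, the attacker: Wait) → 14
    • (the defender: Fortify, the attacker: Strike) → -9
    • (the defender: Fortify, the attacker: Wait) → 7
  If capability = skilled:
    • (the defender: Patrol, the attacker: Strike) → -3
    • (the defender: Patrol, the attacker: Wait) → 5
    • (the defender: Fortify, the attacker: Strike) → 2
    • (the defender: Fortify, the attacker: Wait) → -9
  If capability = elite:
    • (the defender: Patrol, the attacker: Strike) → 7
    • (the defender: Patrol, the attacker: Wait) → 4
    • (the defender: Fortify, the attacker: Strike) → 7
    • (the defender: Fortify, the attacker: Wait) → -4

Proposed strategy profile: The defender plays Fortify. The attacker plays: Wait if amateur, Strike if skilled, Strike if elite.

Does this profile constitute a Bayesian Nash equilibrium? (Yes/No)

Yes

The defender plays Fortify: E[Fortify] = 0.625·(7) + 0.125·(3) + 0.25·(3) = 5.5; E[Patrol] = -4.5. Best-responding. ✓
The attacker (capability amateur), facing Fortify: Strike gives -9, Wait gives 7. Proposed Wait is best. ✓
The attacker (capability skilled), facing Fortify: Strike gives 2, Wait gives -9. Proposed Strike is best. ✓
The attacker (capability elite), facing Fortify: Strike gives 7, Wait gives -4. Proposed Strike is best. ✓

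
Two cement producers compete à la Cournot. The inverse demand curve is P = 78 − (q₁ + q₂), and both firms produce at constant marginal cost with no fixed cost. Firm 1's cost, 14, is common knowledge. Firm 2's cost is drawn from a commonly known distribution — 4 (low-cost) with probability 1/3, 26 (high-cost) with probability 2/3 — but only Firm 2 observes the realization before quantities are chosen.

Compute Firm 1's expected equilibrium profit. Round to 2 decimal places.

523.90

Type-c best response for Firm 2: q₂(c) = (78 − c)/2 − q₁/2.
Firm 1 maximizes expected profit; its first-order condition is 78 − 2q₁ − E[q₂] − 14 = 0.
Substituting E[q₂] and solving: E[c₂] = 18.6667, so q₁ = (78 − 2·14 + 18.6667)/3 = 22.8889.
E[P] = 78 − (q₁ + E[q₂]) = 36.8889; Firm 1's expected profit = (E[P] − 14)·q₁ = (36.8889 − 14)·22.8889 = 523.901.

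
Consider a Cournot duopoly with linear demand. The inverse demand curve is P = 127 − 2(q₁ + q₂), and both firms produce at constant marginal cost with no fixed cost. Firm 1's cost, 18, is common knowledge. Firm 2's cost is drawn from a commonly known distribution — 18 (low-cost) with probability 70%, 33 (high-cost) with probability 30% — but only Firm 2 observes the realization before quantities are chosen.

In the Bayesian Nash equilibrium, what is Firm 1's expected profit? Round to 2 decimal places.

715.68

Firm 2 with cost c maximizes (127 − 2(q₁+q₂) − c)·q₂, giving q₂(c) = (127 − c − 2q₁)/4.
E[c₂] = 0.7·18 + 0.3·33 = 22.5
Firm 1's FOC against E[q₂] yields q₁ = (127 − 2·18 + E[c₂])/6 = (127 − 36 + 22.5)/6 = 18.9167.
E[P] = 127 − 2·(q₁ + E[q₂]) = 55.8333; Firm 1's expected profit = (E[P] − 18)·q₁ = (55.8333 − 18)·18.9167 = 715.681.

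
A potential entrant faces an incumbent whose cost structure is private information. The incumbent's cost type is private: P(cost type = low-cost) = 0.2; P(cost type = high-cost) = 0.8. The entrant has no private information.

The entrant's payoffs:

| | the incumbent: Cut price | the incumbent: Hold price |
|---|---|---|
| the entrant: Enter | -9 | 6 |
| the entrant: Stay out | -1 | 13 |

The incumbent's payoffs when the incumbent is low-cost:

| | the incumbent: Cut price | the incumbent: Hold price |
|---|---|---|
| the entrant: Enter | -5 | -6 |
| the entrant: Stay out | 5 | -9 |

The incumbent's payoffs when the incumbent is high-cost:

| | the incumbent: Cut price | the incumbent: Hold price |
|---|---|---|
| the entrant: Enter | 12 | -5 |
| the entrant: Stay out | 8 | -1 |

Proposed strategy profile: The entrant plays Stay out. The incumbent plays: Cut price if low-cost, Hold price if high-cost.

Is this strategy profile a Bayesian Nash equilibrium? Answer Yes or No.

No

A profile is a BNE iff every type of every player is best-responding given beliefs about the other side.
The entrant plays Stay out: E[Stay out] = 0.2·(-1) + 0.8·(13) = 10.2; E[Enter] = 3. Best-responding. ✓
The incumbent (cost type low-cost), facing Stay out: Cut price gives 5, Hold price gives -9. Proposed Cut price is best. ✓
The incumbent (cost type high-cost), facing Stay out: Cut price gives 8, Hold price gives -1. Proposed Hold price is not best — profitable deviation exists. ✗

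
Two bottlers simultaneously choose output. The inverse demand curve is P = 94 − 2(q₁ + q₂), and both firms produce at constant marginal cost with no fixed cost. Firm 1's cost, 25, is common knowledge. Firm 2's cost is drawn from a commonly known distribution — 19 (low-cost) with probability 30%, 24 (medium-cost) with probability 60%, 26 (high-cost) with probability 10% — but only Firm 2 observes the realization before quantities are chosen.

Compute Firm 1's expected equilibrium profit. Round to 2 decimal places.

Each type of Firm 2 best-responds to q₁; Firm 1 best-responds to the expected q₂ over Firm 2's types.
Firm 2 with cost c maximizes (94 − 2(q₁+q₂) − c)·q₂, giving q₂(c) = (94 − c − 2q₁)/4.
E[c₂] = 0.3·19 + 0.6·24 + 0.1·26 = 22.7
Firm 1's FOC against E[q₂] yields q₁ = (94 − 2·25 + E[c₂])/6 = (94 − 50 + 22.7)/6 = 11.1167.
E[P] = 94 − 2·(q₁ + E[q₂]) = 47.2333; Firm 1's expected profit = (E[P] − 25)·q₁ = (47.2333 − 25)·11.1167 = 247.161.

247.16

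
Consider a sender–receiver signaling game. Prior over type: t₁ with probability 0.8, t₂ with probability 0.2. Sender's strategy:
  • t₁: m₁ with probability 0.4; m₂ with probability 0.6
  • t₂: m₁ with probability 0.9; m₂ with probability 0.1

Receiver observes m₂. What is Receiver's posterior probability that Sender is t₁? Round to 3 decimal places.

P(m₂) = 0.8·0.6 + 0.2·0.1 = 0.5
P(t₁ | m₂) = (0.8·0.6) / 0.5 = 0.48 / 0.5 = 0.96

0.960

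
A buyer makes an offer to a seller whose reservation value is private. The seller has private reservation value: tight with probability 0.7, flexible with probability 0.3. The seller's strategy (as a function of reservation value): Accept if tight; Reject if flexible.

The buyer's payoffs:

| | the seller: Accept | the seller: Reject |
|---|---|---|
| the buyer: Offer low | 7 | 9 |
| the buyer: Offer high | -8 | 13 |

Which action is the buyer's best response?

Offer low

E[Offer low] = 0.7·(7) + 0.3·(9) = 7.6
E[Offer high] = 0.7·(-8) + 0.3·(13) = -1.7
Best response: Offer low (7.6 is the largest).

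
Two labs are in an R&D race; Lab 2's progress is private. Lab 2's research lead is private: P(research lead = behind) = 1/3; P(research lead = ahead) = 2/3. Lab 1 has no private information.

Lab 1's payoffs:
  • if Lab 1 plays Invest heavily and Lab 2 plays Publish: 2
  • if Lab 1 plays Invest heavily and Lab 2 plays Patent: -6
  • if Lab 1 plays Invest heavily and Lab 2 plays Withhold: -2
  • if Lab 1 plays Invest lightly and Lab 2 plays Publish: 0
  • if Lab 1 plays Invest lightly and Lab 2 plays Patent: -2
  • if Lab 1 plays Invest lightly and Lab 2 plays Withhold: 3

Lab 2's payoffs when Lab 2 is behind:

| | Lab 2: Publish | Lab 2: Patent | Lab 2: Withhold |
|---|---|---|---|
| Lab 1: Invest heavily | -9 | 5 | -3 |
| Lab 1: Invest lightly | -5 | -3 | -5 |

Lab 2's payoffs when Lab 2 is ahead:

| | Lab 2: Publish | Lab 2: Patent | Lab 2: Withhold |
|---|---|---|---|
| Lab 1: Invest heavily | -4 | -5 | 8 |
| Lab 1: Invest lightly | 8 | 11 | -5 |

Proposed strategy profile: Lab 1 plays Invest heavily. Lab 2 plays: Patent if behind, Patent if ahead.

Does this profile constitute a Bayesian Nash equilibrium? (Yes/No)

No

Lab 1 plays Invest heavily: E[Invest heavily] = 1/3·(-6) + 2/3·(-6) = -6; E[Invest lightly] = -2. Not best-responding. ✗
Lab 2 (research lead behind), facing Invest heavily: Publish gives -9, Patent gives 5, Withhold gives -3. Proposed Patent is best. ✓
Lab 2 (research lead ahead), facing Invest heavily: Publish gives -4, Patent gives -5, Withhold gives 8. Proposed Patent is not best — profitable deviation exists. ✗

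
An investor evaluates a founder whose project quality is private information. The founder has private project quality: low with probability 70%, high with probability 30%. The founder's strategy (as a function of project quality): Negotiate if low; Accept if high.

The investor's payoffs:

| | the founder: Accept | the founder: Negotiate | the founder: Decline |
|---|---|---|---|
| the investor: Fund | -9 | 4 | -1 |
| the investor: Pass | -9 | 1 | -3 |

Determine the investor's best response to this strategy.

Fund

E[Fund] = 0.7·(4) + 0.3·(-9) = 0.1
E[Pass] = 0.7·(1) + 0.3·(-9) = -2
Best response: Fund (0.1 is the largest).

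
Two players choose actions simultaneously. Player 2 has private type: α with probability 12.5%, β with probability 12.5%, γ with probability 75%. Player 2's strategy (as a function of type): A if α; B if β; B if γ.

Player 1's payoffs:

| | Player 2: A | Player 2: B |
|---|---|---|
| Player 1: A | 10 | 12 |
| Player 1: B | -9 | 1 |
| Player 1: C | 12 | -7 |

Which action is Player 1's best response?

E[A] = 0.125·(10) + 0.125·(12) + 0.75·(12) = 11.75
E[B] = 0.125·(-9) + 0.125·(1) + 0.75·(1) = -0.25
E[C] = 0.125·(12) + 0.125·(-7) + 0.75·(-7) = -4.625
Best response: A (11.75 is the largest).

A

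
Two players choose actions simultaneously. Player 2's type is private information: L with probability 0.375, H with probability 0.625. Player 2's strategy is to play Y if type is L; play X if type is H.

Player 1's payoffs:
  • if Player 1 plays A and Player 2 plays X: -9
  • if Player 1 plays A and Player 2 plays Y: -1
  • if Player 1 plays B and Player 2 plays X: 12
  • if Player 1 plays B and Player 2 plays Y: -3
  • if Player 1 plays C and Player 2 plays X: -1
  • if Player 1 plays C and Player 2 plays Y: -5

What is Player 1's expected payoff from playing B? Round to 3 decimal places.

E[B] = 0.375·(-3) + 0.625·12 = (-1.125) + 7.5 = 6.375

6.375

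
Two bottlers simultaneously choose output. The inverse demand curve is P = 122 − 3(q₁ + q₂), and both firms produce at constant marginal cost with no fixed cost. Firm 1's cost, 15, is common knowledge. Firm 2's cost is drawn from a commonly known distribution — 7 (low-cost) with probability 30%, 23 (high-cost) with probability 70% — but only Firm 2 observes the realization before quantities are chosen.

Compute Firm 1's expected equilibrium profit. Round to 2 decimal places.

449.78

Type-c best response for Firm 2: q₂(c) = (122 − c)/6 − q₁/2.
Firm 1 maximizes expected profit; its first-order condition is 122 − 6q₁ − 3E[q₂] − 15 = 0.
Substituting E[q₂] and solving: E[c₂] = 18.2, so q₁ = (122 − 2·15 + 18.2)/9 = 12.2444.
E[P] = 122 − 3·(q₁ + E[q₂]) = 51.7333; Firm 1's expected profit = (E[P] − 15)·q₁ = (51.7333 − 15)·12.2444 = 449.779.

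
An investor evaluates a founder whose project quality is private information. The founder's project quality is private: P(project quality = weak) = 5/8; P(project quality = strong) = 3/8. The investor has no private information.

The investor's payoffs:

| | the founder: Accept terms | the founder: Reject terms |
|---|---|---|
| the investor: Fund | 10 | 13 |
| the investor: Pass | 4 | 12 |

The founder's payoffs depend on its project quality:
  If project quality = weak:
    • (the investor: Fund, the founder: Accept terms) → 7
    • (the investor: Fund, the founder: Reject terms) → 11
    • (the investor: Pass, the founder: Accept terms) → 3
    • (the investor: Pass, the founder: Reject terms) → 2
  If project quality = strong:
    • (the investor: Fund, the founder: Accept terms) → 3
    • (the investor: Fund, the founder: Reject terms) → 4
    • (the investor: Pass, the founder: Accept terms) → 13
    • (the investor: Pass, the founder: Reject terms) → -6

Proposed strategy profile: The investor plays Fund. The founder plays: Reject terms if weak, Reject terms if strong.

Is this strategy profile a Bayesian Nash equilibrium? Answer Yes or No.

The investor plays Fund: E[Fund] = 5/8·(13) + 3/8·(13) = 13; E[Pass] = 12. Best-responding. ✓
The founder (project quality weak), facing Fund: Accept terms gives 7, Reject terms gives 11. Proposed Reject terms is best. ✓
The founder (project quality strong), facing Fund: Accept terms gives 3, Reject terms gives 4. Proposed Reject terms is best. ✓

Yes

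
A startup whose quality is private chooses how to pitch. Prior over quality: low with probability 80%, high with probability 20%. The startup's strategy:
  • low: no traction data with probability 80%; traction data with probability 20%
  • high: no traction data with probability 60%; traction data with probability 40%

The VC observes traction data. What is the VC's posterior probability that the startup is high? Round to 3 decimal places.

0.333

P(traction data) = 0.8·0.2 + 0.2·0.4 = 0.24
P(high | traction data) = (0.2·0.4) / 0.24 = 0.08 / 0.24 = 0.333333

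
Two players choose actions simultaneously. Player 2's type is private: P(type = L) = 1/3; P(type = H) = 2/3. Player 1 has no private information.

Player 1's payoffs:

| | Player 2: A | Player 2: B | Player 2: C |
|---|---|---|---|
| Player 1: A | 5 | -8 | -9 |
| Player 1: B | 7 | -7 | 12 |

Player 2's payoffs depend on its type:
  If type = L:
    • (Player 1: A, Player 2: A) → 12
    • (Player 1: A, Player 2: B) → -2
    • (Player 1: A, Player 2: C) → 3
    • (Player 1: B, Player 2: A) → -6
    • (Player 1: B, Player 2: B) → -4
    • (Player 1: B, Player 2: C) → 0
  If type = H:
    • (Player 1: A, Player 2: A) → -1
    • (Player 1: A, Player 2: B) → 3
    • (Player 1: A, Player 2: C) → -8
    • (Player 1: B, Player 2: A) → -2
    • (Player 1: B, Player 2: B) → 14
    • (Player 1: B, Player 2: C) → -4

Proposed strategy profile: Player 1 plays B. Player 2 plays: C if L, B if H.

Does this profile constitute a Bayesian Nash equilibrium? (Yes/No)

A profile is a BNE iff every type of every player is best-responding given beliefs about the other side.
Player 1 plays B: E[B] = 1/3·(12) + 2/3·(-7) = -2/3; E[A] = -25/3. Best-responding. ✓
Player 2 (type L), facing B: A gives -6, B gives -4, C gives 0. Proposed C is best. ✓
Player 2 (type H), facing B: A gives -2, B gives 14, C gives -4. Proposed B is best. ✓

Yes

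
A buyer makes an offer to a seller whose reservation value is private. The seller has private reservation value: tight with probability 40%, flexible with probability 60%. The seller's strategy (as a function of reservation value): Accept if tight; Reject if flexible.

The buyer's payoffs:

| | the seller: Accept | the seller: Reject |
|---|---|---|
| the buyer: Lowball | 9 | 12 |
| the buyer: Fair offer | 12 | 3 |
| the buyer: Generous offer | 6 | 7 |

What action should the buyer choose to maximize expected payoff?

Lowball

E[Lowball] = 0.4·(9) + 0.6·(12) = 10.8
E[Fair offer] = 0.4·(12) + 0.6·(3) = 6.6
E[Generous offer] = 0.4·(6) + 0.6·(7) = 6.6
Best response: Lowball (10.8 is the largest).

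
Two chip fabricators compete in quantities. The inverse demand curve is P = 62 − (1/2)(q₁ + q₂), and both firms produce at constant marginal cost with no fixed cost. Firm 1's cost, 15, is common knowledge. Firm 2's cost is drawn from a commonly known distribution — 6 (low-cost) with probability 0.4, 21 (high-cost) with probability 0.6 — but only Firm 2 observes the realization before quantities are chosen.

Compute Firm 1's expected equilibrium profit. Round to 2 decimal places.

490.89

Type-c best response for Firm 2: q₂(c) = (62 − c) − q₁/2.
Firm 1 maximizes expected profit; its first-order condition is 62 − q₁ − (1/2)E[q₂] − 15 = 0.
Substituting E[q₂] and solving: E[c₂] = 15, so q₁ = (62 − 2·15 + 15)/(3/2) = 31.3333.
E[P] = 62 − (1/2)·(q₁ + E[q₂]) = 30.6667; Firm 1's expected profit = (E[P] − 15)·q₁ = (30.6667 − 15)·31.3333 = 490.889.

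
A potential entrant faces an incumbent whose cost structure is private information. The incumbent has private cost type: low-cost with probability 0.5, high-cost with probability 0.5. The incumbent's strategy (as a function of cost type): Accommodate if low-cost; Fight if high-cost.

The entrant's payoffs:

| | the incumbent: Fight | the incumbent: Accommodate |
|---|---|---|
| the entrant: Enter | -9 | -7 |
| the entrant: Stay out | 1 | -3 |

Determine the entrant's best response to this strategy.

E[Enter] = 0.5·(-7) + 0.5·(-9) = -8
E[Stay out] = 0.5·(-3) + 0.5·(1) = -1
Best response: Stay out (-1 is the largest).

Stay out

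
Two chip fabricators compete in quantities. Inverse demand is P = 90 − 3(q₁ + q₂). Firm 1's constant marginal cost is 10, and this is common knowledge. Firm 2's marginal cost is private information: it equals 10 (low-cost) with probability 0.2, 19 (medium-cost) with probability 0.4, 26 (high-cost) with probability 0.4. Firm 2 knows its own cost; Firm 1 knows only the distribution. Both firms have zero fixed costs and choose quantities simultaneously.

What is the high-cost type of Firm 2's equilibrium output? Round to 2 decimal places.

5.67

Type-c best response for Firm 2: q₂(c) = (90 − c)/6 − q₁/2.
Firm 1 maximizes expected profit; its first-order condition is 90 − 6q₁ − 3E[q₂] − 10 = 0.
Substituting E[q₂] and solving: E[c₂] = 20, so q₁ = (90 − 2·10 + 20)/9 = 10.
q₂(high-cost) = (90 − 26 − 3·10)/6 = 5.66667.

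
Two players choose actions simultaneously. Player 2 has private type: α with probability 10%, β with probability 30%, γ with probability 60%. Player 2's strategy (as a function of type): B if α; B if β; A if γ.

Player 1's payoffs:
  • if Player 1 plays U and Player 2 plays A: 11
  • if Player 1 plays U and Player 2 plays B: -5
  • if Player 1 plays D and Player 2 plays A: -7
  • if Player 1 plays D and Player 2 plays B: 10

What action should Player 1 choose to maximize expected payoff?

U

Compute Player 1's expected payoff for each action, taking the expectation over Player 2's type.
E[U] = 0.1·(-5) + 0.3·(-5) + 0.6·(11) = 4.6
E[D] = 0.1·(10) + 0.3·(10) + 0.6·(-7) = -0.2
Best response: U (4.6 is the largest).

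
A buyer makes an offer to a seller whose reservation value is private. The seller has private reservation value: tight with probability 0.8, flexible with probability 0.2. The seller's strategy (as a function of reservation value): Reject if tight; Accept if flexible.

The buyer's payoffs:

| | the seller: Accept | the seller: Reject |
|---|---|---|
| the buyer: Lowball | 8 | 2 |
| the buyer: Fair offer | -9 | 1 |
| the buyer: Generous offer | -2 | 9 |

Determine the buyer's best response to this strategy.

Compute the buyer's expected payoff for each action, taking the expectation over the seller's type.
E[Lowball] = 0.8·(2) + 0.2·(8) = 3.2
E[Fair offer] = 0.8·(1) + 0.2·(-9) = -1
E[Generous offer] = 0.8·(9) + 0.2·(-2) = 6.8
Best response: Generous offer (6.8 is the largest).

Generous offer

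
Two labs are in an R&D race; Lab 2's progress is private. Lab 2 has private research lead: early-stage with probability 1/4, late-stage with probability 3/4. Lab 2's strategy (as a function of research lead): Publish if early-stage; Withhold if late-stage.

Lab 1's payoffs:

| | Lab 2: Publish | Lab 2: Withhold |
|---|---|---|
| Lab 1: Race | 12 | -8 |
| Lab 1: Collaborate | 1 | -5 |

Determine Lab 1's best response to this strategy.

Race

E[Race] = 1/4·(12) + 3/4·(-8) = -3
E[Collaborate] = 1/4·(1) + 3/4·(-5) = -7/2
Best response: Race (-3 is the largest).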